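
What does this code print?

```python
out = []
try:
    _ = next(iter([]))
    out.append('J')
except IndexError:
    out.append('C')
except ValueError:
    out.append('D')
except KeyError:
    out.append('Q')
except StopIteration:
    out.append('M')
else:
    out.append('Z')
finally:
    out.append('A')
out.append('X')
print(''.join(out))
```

Execution trace: 'M' (except StopIteration) → 'A' (finally) → 'X' (after the try/except). Output: MAX

Answer: MAX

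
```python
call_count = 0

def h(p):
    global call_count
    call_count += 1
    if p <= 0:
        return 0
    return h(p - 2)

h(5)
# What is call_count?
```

Linear recursion stepping by 2: 4 calls from p=5 down to ≤0.

Answer: 4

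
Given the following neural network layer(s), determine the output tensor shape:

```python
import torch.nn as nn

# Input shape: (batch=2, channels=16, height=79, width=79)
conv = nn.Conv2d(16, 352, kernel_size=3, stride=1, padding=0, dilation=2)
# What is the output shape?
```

Input: (2, 16, 79, 79) -> Output: (2, 352, 75, 75)

Answer: (2, 352, 75, 75)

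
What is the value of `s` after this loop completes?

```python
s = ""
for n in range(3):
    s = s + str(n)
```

Concatenate digits 0 to 2
`s` takes the values: "" → "0" → "01" → "012"

Answer: "012"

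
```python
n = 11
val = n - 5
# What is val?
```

Trace:
`n = 11` → n = 11
`val = n - 5` → val = 6
So val = 6

Answer: 6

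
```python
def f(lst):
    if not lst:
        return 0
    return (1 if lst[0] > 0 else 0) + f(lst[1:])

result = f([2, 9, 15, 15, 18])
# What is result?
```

Count of positive elements in [2, 9, 15, 15, 18] = 5

Answer: 5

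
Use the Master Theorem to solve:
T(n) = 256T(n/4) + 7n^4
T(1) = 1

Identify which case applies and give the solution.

a=256, b=4, f(n)=7n^4. log_4(256) = 4. Since c=4 = 4, Case 2 applies: T(n) = Θ(n^log_b(a) · log n) = O(n^4 log n).

Answer: O(n^4 log n) - Case 2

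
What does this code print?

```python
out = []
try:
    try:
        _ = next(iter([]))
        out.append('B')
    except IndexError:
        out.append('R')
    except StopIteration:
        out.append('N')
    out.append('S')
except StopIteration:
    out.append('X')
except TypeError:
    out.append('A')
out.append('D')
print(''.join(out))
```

Execution trace: 'N' (inner except StopIteration) → 'S' (try body, no exception) → 'D' (after the try/except). Output: NSD

Answer: NSD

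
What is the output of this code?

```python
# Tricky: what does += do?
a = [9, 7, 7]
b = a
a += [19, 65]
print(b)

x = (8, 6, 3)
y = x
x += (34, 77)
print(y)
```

Key concept: += behavior differs for mutable vs immutable.
Step by step:
`a = [9, 7, 7]` → a = [9, 7, 7]
`b = a` → b = [9, 7, 7] (same object as a)
`a += [19, 65]` → a = [9, 7, 7, 19, 65] (same object as b); b = [9, 7, 7, 19, 65] (same object as a)
`print(b)` → prints [9, 7, 7, 19, 65]
`x = (8, 6, 3)` → x = (8, 6, 3)
`y = x` → y = (8, 6, 3)
`x += (34, 77)` → x = (8, 6, 3, 34, 77)
`print(y)` → prints (8, 6, 3)

Answer:
[9, 7, 7, 19, 65]
(8, 6, 3)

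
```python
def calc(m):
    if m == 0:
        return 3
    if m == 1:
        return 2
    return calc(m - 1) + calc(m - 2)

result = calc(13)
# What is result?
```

Build up from base cases: calc(0)=3, calc(1)=2, calc(2)=5, calc(3)=7, calc(4)=12, calc(5)=19, calc(6)=31, ..., calc(13)=898

Answer: 898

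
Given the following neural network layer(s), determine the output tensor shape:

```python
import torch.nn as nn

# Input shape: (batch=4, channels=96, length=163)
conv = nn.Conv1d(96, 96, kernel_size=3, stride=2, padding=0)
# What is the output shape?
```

Input: (4, 96, 163) -> Output: (4, 96, 81)

Answer: (4, 96, 81)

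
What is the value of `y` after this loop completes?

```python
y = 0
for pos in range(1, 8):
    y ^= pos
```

XOR of 1 to 7
`y` takes the values: 0 → 1 → 3 → 0 → 4 → 1 → 7 → 0

Answer: 0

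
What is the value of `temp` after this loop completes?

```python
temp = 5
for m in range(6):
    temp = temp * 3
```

Multiply by 3, 6 times: 5 * 3^6 = 3645
`temp` takes the values: 5 → 15 → 45 → 135 → 405 → 1215 → 3645

Answer: 3645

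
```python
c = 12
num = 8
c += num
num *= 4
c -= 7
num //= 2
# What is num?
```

Trace:
`c = 12` → c = 12
`num = 8` → num = 8
`c += num` → c = 20
`num *= 4` → num = 32
`c -= 7` → c = 13
`num //= 2` → num = 16
So num = 16

Answer: 16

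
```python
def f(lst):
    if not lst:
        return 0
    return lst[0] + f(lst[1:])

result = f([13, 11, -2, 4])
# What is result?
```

13 + 11 + (-2) + 4 + 0 = 26

Answer: 26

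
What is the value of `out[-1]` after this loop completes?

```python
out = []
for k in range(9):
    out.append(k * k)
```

Last element of squares 0 to 8
`out` takes the values: [] → [0] → [0, 1] → [0, 1, 4] → [0, 1, 4, 9] → [0, 1, 4, 9, 16] → [0, 1, 4, 9, 16, 25] → [0, 1, 4, 9, 16, 25, 36] → [0, 1, 4, 9, 16, 25, 36, 49] → [0, 1, 4, 9, 16, 25, 36, 49, 64]
So `out[-1]` = 64

Answer: 64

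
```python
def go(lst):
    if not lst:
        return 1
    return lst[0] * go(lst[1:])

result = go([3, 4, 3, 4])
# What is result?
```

Product over [3, 4, 3, 4] = 3 * 4 * 3 * 4 = 144

Answer: 144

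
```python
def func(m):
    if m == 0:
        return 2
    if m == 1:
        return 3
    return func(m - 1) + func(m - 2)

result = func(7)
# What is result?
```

Build up from base cases: func(0)=2, func(1)=3, func(2)=5, func(3)=8, func(4)=13, func(5)=21, func(6)=34, ..., func(7)=55

Answer: 55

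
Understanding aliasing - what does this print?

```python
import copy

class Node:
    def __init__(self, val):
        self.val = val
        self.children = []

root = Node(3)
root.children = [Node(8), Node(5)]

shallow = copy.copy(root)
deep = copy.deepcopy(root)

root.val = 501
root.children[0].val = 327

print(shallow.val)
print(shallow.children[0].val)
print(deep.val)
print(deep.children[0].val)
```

Key concept: deep copy with custom objects.
Step by step:
`root = Node(3)` → root = Node(val=3, children=[])
`root.children = [Node(8), Node(5)]` → root = Node(val=3, children=[Node(val=8, children=[]), Node(val=5, children=[])])
`shallow = copy.copy(root)` → shallow = Node(val=3, children=[Node(val=8, children=[]), Node(val=5, children=[])])
`deep = copy.deepcopy(root)` → deep = Node(val=3, children=[Node(val=8, children=[]), Node(val=5, children=[])])
`root.val = 501` → root = Node(val=501, children=[Node(val=8, children=[]), Node(val=5, children=[])])
`root.children[0].val = 327` → root = Node(val=501, children=[Node(val=327, children=[]), Node(val=5, children=[])]); shallow = Node(val=3, children=[Node(val=327, children=[]), Node(val=5, children=[])])
`print(shallow.val)` → prints 3
`print(shallow.children[0].val)` → prints 327
`print(deep.val)` → prints 3
`print(deep.children[0].val)` → prints 8

Answer:
3
327
3
8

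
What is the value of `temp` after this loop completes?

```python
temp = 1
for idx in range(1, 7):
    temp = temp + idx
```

Start at 1, add 1 through 6
`temp` takes the values: 1 → 2 → 4 → 7 → 11 → 16 → 22

Answer: 22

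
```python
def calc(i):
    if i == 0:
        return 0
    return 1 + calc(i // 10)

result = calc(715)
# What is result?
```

Count of digits of 715: 3

Answer: 3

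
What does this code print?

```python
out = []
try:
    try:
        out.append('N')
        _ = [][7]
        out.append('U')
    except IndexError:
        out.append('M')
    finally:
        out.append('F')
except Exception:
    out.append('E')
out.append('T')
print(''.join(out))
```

Execution trace: 'N' (inner try body) → 'M' (inner except IndexError) → 'F' (inner finally) → 'T' (after the try/except). Output: NMFT

Answer: NMFT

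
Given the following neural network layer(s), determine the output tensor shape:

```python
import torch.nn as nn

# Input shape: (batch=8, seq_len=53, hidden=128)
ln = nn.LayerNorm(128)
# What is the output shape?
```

Input: (8, 53, 128) -> Output: (8, 53, 128)

Answer: (8, 53, 128)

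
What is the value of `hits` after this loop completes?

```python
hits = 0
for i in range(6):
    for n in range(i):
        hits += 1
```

Triangle number: 0+1+2+...+5
`hits` takes the values: 0 → 1 → 2 → 3 → 4 → 5 → 6 → 7 → 8 → 9 → 10 → 11 → 12 → 13 → 14 → 15

Answer: 15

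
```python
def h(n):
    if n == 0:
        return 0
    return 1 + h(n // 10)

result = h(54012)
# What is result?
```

Count of digits of 54012: 5

Answer: 5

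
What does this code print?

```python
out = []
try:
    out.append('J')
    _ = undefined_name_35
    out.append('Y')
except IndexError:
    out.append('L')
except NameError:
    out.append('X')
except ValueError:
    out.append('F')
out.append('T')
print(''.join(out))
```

Execution trace: 'J' (try body) → 'X' (except NameError) → 'T' (after the try/except). Output: JXT

Answer: JXT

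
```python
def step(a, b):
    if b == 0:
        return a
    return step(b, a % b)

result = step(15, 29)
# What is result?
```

step(15, 29) -> step(29, 15) -> step(15, 14) -> step(14, 1) -> step(1, 0) -> 1

Answer: 1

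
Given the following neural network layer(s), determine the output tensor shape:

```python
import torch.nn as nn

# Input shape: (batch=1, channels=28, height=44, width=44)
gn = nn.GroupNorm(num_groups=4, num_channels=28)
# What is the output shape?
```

Input: (1, 28, 44, 44) -> Output: (1, 28, 44, 44)

Answer: (1, 28, 44, 44)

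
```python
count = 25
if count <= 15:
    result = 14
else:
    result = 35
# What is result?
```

Trace:
`count = 25` → count = 25
`if count <= 15: ...` → count <= 15 is False, take else branch → result = 35
So result = 35

Answer: 35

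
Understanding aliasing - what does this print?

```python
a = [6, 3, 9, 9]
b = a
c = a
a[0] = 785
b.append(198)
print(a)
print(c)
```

Key concept: multiple aliases.
Step by step:
`a = [6, 3, 9, 9]` → a = [6, 3, 9, 9]
`b = a` → b = [6, 3, 9, 9] (same object as a)
`c = a` → c = [6, 3, 9, 9] (same object as a, b)
`a[0] = 785` → a = [785, 3, 9, 9] (same object as b, c); b = [785, 3, 9, 9] (same object as a, c); c = [785, 3, 9, 9] (same object as a, b)
`b.append(198)` → a = [785, 3, 9, 9, 198] (same object as b, c); b = [785, 3, 9, 9, 198] (same object as a, c); c = [785, 3, 9, 9, 198] (same object as a, b)
`print(a)` → prints [785, 3, 9, 9, 198]
`print(c)` → prints [785, 3, 9, 9, 198]

Answer:
[785, 3, 9, 9, 198]
[785, 3, 9, 9, 198]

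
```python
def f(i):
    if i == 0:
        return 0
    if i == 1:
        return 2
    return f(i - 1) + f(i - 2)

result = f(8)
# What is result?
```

Build up from base cases: f(0)=0, f(1)=2, f(2)=2, f(3)=4, f(4)=6, f(5)=10, f(6)=16, ..., f(8)=42

Answer: 42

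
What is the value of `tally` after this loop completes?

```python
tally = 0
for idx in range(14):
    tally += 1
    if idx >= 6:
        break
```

Loop breaks when idx reaches 6, tally is 7
`tally` takes the values: 0 → 1 → 2 → 3 → 4 → 5 → 6 → 7

Answer: 7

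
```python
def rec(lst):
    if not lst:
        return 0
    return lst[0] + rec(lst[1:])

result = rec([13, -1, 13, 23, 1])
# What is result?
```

13 + (-1) + 13 + 23 + 1 + 0 = 49

Answer: 49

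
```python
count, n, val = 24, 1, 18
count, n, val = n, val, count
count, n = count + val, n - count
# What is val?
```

Trace:
`count, n, val = 24, 1, 18` → count = 24; n = 1; val = 18
`count, n, val = n, val, count` → count = 1; n = 18; val = 24
`count, n = count + val, n - count` → count = 25; n = 17
So val = 24

Answer: 24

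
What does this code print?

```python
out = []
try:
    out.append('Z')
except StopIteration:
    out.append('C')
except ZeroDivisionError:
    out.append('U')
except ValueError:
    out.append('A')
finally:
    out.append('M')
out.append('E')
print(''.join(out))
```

Execution trace: 'Z' (try body, no exception) → 'M' (finally) → 'E' (after the try/except). Output: ZME

Answer: ZME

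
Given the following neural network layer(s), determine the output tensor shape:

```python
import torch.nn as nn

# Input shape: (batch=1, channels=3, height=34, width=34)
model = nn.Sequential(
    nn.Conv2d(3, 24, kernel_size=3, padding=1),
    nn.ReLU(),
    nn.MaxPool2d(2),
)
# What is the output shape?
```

Input: (1, 3, 34, 34) -> after Conv2d: (1, 24, 34, 34) -> after ReLU: (1, 24, 34, 34) -> Output: (1, 24, 17, 17)

Answer: (1, 24, 17, 17)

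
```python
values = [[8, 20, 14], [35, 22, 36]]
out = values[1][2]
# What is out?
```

Trace:
`values = [[8, 20, 14], [35, 22, 36]]` → values = [[8, 20, 14], [35, 22, 36]]
`out = values[1][2]` → out = 36
So out = 36

Answer: 36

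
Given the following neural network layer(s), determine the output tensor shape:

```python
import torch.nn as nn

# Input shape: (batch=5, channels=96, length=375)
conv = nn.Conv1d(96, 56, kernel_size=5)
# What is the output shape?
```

Input: (5, 96, 375) -> Output: (5, 56, 371)

Answer: (5, 56, 371)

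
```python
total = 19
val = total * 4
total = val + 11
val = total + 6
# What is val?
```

Trace:
`total = 19` → total = 19
`val = total * 4` → val = 76
`total = val + 11` → total = 87
`val = total + 6` → val = 93
So val = 93

Answer: 93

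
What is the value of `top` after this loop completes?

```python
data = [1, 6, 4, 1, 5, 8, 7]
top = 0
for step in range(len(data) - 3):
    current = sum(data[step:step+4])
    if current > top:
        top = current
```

Max sum of 4-element window in [1, 6, 4, 1, 5, 8, 7]
`top` takes the values: 0 → 12 → 16 → 18 → 21

Answer: 21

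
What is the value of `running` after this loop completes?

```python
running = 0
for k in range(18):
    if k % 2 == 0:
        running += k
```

Sum of even numbers 0 to 17
`running` takes the values: 0 → 2 → 6 → 12 → 20 → 30 → 42 → 56 → 72

Answer: 72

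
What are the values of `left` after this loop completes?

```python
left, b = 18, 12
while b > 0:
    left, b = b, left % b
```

GCD of 18 and 12
`left` takes the values: 18 → 12 → 6

Answer: 6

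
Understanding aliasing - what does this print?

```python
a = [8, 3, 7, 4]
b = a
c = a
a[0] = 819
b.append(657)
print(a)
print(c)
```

Key concept: multiple aliases.
Step by step:
`a = [8, 3, 7, 4]` → a = [8, 3, 7, 4]
`b = a` → b = [8, 3, 7, 4] (same object as a)
`c = a` → c = [8, 3, 7, 4] (same object as a, b)
`a[0] = 819` → a = [819, 3, 7, 4] (same object as b, c); b = [819, 3, 7, 4] (same object as a, c); c = [819, 3, 7, 4] (same object as a, b)
`b.append(657)` → a = [819, 3, 7, 4, 657] (same object as b, c); b = [819, 3, 7, 4, 657] (same object as a, c); c = [819, 3, 7, 4, 657] (same object as a, b)
`print(a)` → prints [819, 3, 7, 4, 657]
`print(c)` → prints [819, 3, 7, 4, 657]

Answer:
[819, 3, 7, 4, 657]
[819, 3, 7, 4, 657]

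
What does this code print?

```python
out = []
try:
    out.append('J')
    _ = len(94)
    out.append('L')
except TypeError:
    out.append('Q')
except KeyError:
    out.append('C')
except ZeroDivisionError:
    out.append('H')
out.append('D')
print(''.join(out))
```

Execution trace: 'J' (try body) → 'Q' (except TypeError) → 'D' (after the try/except). Output: JQD

Answer: JQD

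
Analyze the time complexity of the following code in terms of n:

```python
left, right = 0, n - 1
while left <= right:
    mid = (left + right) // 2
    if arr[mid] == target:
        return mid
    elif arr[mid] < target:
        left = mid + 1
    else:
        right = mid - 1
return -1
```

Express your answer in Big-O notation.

This is Binary search in a sorted array. Time complexity: O(log n).

Answer: O(log n)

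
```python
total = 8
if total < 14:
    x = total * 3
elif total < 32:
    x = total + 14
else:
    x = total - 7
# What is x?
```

Trace:
`total = 8` → total = 8
`if total < 14: ...` → total < 14 is True → x = 24
So x = 24

Answer: 24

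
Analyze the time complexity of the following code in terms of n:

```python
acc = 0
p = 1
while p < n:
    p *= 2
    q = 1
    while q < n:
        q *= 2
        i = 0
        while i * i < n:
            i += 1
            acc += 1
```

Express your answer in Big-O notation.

Each loop level contributes: log n × log n × √n. Multiplying the contributions gives O(√n log² n).

Answer: O(√n log² n)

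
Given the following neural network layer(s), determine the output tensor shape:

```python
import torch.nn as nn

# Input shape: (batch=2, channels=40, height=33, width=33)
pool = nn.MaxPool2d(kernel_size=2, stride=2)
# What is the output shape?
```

Input: (2, 40, 33, 33) -> Output: (2, 40, 16, 16)

Answer: (2, 40, 16, 16)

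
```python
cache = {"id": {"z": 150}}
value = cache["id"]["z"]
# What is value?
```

Trace:
`cache = {"id": {"z": 150}}` → cache = {'id': {'z': 150}}
`value = cache["id"]["z"]` → value = 150
So value = 150

Answer: 150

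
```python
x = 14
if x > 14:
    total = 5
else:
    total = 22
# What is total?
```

Trace:
`x = 14` → x = 14
`if x > 14: ...` → x > 14 is False, take else branch → total = 22
So total = 22

Answer: 22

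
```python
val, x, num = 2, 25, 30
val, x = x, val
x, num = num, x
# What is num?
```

Trace:
`val, x, num = 2, 25, 30` → val = 2; x = 25; num = 30
`val, x = x, val` → val = 25; x = 2
`x, num = num, x` → x = 30; num = 2
So num = 2

Answer: 2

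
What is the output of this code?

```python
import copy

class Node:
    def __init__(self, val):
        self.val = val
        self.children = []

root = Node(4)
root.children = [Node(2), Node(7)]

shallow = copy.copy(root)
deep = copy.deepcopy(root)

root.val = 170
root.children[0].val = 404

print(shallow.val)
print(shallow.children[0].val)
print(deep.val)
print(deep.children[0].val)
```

Key concept: deep copy with custom objects.
Step by step:
`root = Node(4)` → root = Node(val=4, children=[])
`root.children = [Node(2), Node(7)]` → root = Node(val=4, children=[Node(val=2, children=[]), Node(val=7, children=[])])
`shallow = copy.copy(root)` → shallow = Node(val=4, children=[Node(val=2, children=[]), Node(val=7, children=[])])
`deep = copy.deepcopy(root)` → deep = Node(val=4, children=[Node(val=2, children=[]), Node(val=7, children=[])])
`root.val = 170` → root = Node(val=170, children=[Node(val=2, children=[]), Node(val=7, children=[])])
`root.children[0].val = 404` → root = Node(val=170, children=[Node(val=404, children=[]), Node(val=7, children=[])]); shallow = Node(val=4, children=[Node(val=404, children=[]), Node(val=7, children=[])])
`print(shallow.val)` → prints 4
`print(shallow.children[0].val)` → prints 404
`print(deep.val)` → prints 4
`print(deep.children[0].val)` → prints 2

Answer:
4
404
4
2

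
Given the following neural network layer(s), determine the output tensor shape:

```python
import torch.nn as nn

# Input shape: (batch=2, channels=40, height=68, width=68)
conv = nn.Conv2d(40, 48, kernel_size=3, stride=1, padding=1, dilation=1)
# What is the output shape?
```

Input: (2, 40, 68, 68) -> Output: (2, 48, 68, 68)

Answer: (2, 48, 68, 68)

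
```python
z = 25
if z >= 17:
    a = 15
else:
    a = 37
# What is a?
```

Trace:
`z = 25` → z = 25
`if z >= 17: ...` → z >= 17 is True → a = 15
So a = 15

Answer: 15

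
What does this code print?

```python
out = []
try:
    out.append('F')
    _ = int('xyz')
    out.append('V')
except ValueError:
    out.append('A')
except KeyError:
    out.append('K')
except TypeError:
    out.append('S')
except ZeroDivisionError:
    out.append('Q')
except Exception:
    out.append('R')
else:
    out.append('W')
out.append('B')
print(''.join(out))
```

Execution trace: 'F' (try body) → 'A' (except ValueError) → 'B' (after the try/except). Output: FAB

Answer: FAB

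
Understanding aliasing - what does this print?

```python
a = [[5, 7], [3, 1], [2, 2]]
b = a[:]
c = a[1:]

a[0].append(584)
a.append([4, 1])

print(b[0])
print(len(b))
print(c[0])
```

Key concept: slice with nested mutation.
Step by step:
`a = [[5, 7], [3, 1], [2, 2]]` → a = [[5, 7], [3, 1], [2, 2]]
`b = a[:]` → b = [[5, 7], [3, 1], [2, 2]]
`c = a[1:]` → c = [[3, 1], [2, 2]]
`a[0].append(584)` → a = [[5, 7, 584], [3, 1], [2, 2]]; b = [[5, 7, 584], [3, 1], [2, 2]]
`a.append([4, 1])` → a = [[5, 7, 584], [3, 1], [2, 2], [4, 1]]
`print(b[0])` → prints [5, 7, 584]
`print(len(b))` → prints 3
`print(c[0])` → prints [3, 1]

Answer:
[5, 7, 584]
3
[3, 1]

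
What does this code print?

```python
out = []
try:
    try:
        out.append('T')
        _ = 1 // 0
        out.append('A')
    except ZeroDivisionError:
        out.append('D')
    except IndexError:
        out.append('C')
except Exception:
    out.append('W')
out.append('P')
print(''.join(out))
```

Execution trace: 'T' (inner try body) → 'D' (inner except ZeroDivisionError) → 'P' (after the try/except). Output: TDP

Answer: TDP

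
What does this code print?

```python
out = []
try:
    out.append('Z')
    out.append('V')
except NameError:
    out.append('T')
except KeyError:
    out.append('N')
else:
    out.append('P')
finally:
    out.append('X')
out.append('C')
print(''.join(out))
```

Execution trace: 'Z' (try body) → 'V' (try body, no exception) → 'P' (else) → 'X' (finally) → 'C' (after the try/except). Output: ZVPXC

Answer: ZVPXC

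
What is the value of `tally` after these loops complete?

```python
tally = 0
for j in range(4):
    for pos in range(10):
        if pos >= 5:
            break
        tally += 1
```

Inner breaks at 5, outer runs 4 times
`tally` takes the values: 0 → 1 → 2 → 3 → 4 → 5 → 6 → 7 → 8 → 9 → 10 → 11 → 12 → 13 → 14 → 15 → 16 → 17 → 18 → 19 → 20

Answer: 20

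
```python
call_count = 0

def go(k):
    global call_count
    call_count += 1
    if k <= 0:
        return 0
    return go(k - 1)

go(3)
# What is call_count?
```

Linear recursion stepping by 1: 4 calls from k=3 down to ≤0.

Answer: 4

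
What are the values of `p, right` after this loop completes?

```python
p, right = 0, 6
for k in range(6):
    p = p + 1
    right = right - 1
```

p goes 0→6, right goes 6→0
`p, right` takes the values: (0, 6) → (1, 6) → (1, 5) → (2, 5) → (2, 4) → (3, 4) → (3, 3) → (4, 3) → (4, 2) → (5, 2) → (5, 1) → (6, 1) → (6, 0)

Answer: 6, 0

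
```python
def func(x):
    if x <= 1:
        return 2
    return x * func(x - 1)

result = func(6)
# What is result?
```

func(6) = 6 * 5 * 4 * 3 * 2 * 2 = 1440

Answer: 1440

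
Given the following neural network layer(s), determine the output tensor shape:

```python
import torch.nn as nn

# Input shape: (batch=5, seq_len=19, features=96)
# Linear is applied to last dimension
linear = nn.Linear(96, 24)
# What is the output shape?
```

Input: (5, 19, 96) -> Output: (5, 19, 24)

Answer: (5, 19, 24)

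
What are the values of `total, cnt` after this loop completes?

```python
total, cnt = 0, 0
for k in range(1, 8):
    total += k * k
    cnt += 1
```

Sum of squares and count
`total, cnt` takes the values: (0, 0) → (1, 0) → (1, 1) → (5, 1) → (5, 2) → (14, 2) → (14, 3) → (30, 3) → (30, 4) → (55, 4) → (55, 5) → (91, 5) → (91, 6) → (140, 6) → (140, 7)

Answer: 140, 7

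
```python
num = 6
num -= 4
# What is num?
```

Trace:
`num = 6` → num = 6
`num -= 4` → num = 2
So num = 2

Answer: 2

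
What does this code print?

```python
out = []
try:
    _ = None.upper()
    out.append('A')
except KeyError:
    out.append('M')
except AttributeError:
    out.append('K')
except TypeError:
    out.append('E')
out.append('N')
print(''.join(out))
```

Execution trace: 'K' (except AttributeError) → 'N' (after the try/except). Output: KN

Answer: KN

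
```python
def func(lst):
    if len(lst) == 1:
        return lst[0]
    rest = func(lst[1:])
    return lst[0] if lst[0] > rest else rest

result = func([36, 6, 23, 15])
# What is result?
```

Recursive max over [36, 6, 23, 15] = 36

Answer: 36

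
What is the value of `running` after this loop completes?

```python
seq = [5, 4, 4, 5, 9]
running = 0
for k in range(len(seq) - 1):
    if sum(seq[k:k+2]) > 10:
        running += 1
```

Count windows with sum > 10
`running` takes the values: 0 → 1

Answer: 1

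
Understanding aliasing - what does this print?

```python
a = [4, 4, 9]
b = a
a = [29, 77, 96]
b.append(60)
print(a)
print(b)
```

Key concept: rebinding vs mutation: a is rebound to a new list, b still points at the original.
Step by step:
`a = [4, 4, 9]` → a = [4, 4, 9]
`b = a` → b = [4, 4, 9] (same object as a)
`a = [29, 77, 96]` → a = [29, 77, 96]
`b.append(60)` → b = [4, 4, 9, 60]
`print(a)` → prints [29, 77, 96]
`print(b)` → prints [4, 4, 9, 60]

Answer:
[29, 77, 96]
[4, 4, 9, 60]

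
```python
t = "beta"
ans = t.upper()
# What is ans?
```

Trace:
`t = "beta"` → t = 'beta'
`ans = t.upper()` → ans = 'BETA'
So ans = 'BETA'

Answer: 'BETA'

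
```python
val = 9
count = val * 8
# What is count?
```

Trace:
`val = 9` → val = 9
`count = val * 8` → count = 72
So count = 72

Answer: 72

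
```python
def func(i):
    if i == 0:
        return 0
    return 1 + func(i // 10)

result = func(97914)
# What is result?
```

Count of digits of 97914: 5

Answer: 5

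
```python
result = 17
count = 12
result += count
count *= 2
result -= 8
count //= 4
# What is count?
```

Trace:
`result = 17` → result = 17
`count = 12` → count = 12
`result += count` → result = 29
`count *= 2` → count = 24
`result -= 8` → result = 21
`count //= 4` → count = 6
So count = 6

Answer: 6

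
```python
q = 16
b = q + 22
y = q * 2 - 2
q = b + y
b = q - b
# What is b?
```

Trace:
`q = 16` → q = 16
`b = q + 22` → b = 38
`y = q * 2 - 2` → y = 30
`q = b + y` → q = 68
`b = q - b` → b = 30
So b = 30

Answer: 30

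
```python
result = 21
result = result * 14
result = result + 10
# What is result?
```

Trace:
`result = 21` → result = 21
`result = result * 14` → result = 294
`result = result + 10` → result = 304
So result = 304

Answer: 304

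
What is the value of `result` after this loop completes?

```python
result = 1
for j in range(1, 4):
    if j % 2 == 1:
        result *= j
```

Product of odd numbers 1 to 3
`result` takes the values: 1 → 3

Answer: 3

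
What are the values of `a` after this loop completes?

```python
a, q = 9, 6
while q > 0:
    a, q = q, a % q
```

GCD of 9 and 6
`a` takes the values: 9 → 6 → 3

Answer: 3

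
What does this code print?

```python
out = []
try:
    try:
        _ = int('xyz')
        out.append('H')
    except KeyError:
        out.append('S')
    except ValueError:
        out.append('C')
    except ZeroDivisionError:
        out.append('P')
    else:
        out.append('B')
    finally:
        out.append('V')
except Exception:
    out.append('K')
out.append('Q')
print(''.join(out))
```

Execution trace: 'C' (inner except ValueError) → 'V' (inner finally) → 'Q' (after the try/except). Output: CVQ

Answer: CVQ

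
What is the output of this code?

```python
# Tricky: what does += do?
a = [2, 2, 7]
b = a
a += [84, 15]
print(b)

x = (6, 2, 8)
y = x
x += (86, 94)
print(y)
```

Key concept: += behavior differs for mutable vs immutable.
Step by step:
`a = [2, 2, 7]` → a = [2, 2, 7]
`b = a` → b = [2, 2, 7] (same object as a)
`a += [84, 15]` → a = [2, 2, 7, 84, 15] (same object as b); b = [2, 2, 7, 84, 15] (same object as a)
`print(b)` → prints [2, 2, 7, 84, 15]
`x = (6, 2, 8)` → x = (6, 2, 8)
`y = x` → y = (6, 2, 8)
`x += (86, 94)` → x = (6, 2, 8, 86, 94)
`print(y)` → prints (6, 2, 8)

Answer:
[2, 2, 7, 84, 15]
(6, 2, 8)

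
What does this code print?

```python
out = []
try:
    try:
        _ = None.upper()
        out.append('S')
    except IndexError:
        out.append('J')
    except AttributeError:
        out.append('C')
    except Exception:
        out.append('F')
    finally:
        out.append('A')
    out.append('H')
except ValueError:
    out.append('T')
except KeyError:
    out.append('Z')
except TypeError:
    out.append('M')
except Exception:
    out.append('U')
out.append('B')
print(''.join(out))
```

Execution trace: 'C' (inner except AttributeError) → 'A' (inner finally) → 'H' (try body, no exception) → 'B' (after the try/except). Output: CAHB

Answer: CAHB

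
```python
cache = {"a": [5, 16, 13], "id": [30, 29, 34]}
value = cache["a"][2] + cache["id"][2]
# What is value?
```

Trace:
`cache = {"a": [5, 16, 13], "id": [30, 29, 34]}` → cache = {'a': [5, 16, 13], 'id': [30, 29, 34]}
`value = cache["a"][2] + cache["id"][2]` → value = 47
So value = 47

Answer: 47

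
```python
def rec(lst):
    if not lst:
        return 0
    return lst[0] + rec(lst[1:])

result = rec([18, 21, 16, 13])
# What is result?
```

18 + 21 + 16 + 13 + 0 = 68

Answer: 68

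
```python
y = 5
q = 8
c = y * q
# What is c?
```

Trace:
`y = 5` → y = 5
`q = 8` → q = 8
`c = y * q` → c = 40
So c = 40

Answer: 40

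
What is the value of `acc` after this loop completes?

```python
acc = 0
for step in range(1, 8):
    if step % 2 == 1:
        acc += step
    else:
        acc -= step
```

Add odd, subtract even
`acc` takes the values: 0 → 1 → -1 → 2 → -2 → 3 → -3 → 4

Answer: 4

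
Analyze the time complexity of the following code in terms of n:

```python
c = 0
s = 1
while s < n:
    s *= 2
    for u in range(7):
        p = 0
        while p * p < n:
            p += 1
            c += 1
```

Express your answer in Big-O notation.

Each loop level contributes: log n × 1 × √n. Multiplying the contributions gives O(√n log n).

Answer: O(√n log n)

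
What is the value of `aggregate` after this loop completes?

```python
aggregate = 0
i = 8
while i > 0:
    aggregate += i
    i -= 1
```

Sum 8 down to 1
`aggregate` takes the values: 0 → 8 → 15 → 21 → 26 → 30 → 33 → 35 → 36

Answer: 36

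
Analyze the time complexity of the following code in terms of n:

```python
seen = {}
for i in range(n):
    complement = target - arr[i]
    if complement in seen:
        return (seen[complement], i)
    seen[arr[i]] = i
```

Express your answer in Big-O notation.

This is Two sum with hash map. Time complexity: O(n).

Answer: O(n)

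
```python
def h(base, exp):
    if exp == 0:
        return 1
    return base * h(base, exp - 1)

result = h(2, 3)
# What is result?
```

h(2, 3) = 2 * 2 * 2 = 8

Answer: 8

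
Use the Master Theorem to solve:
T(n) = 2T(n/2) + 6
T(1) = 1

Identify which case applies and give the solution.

a=2, b=2, f(n)=6. log_2(2) = 1. Since c=0 < 1, Case 1 applies: T(n) = Θ(n^log_b(a)) = O(n).

Answer: O(n) - Case 1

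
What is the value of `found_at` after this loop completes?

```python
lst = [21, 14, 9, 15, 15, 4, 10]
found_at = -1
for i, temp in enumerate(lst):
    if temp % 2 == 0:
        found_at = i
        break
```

First even number index in [21, 14, 9, 15, 15, 4, 10]
`found_at` takes the values: -1 → 1

Answer: 1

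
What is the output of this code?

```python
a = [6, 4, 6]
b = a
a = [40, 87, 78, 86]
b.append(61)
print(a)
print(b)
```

Key concept: rebinding vs mutation: a is rebound to a new list, b still points at the original.
Step by step:
`a = [6, 4, 6]` → a = [6, 4, 6]
`b = a` → b = [6, 4, 6] (same object as a)
`a = [40, 87, 78, 86]` → a = [40, 87, 78, 86]
`b.append(61)` → b = [6, 4, 6, 61]
`print(a)` → prints [40, 87, 78, 86]
`print(b)` → prints [6, 4, 6, 61]

Answer:
[40, 87, 78, 86]
[6, 4, 6, 61]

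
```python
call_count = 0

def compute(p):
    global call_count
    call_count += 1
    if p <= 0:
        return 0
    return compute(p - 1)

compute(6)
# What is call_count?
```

Linear recursion stepping by 1: 7 calls from p=6 down to ≤0.

Answer: 7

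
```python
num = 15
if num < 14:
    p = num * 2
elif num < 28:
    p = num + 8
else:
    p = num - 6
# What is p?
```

Trace:
`num = 15` → num = 15
`if num < 14: ...` → num < 14 is False, num < 28 is True → p = 23
So p = 23

Answer: 23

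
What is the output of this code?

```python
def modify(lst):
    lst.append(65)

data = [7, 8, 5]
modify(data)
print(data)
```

Key concept: function modifies passed list.
Step by step:
`data = [7, 8, 5]` → data = [7, 8, 5]
`modify(data)` → data = [7, 8, 5, 65]
`print(data)` → prints [7, 8, 5, 65]

Answer: [7, 8, 5, 65]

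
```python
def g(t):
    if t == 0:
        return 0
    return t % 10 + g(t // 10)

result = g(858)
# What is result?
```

Sum of digits of 858: 8 + 5 + 8 = 21

Answer: 21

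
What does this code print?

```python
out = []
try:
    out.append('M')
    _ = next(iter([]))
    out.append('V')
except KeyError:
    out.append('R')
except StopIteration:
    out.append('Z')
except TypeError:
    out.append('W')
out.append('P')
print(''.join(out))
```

Execution trace: 'M' (try body) → 'Z' (except StopIteration) → 'P' (after the try/except). Output: MZP

Answer: MZP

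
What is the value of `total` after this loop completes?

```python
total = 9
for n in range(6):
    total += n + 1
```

Start at 9, add 1 to 6 = 30
`total` takes the values: 9 → 10 → 12 → 15 → 19 → 24 → 30

Answer: 30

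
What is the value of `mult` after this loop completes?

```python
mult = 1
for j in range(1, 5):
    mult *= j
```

4! = 24
`mult` takes the values: 1 → 2 → 6 → 24

Answer: 24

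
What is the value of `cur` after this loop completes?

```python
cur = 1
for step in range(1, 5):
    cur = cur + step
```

Start at 1, add 1 through 4
`cur` takes the values: 1 → 2 → 4 → 7 → 11

Answer: 11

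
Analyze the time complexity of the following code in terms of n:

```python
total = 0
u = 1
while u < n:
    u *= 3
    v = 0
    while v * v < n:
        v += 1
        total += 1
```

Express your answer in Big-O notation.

Each loop level contributes: log n × √n. Multiplying the contributions gives O(√n log n).

Answer: O(√n log n)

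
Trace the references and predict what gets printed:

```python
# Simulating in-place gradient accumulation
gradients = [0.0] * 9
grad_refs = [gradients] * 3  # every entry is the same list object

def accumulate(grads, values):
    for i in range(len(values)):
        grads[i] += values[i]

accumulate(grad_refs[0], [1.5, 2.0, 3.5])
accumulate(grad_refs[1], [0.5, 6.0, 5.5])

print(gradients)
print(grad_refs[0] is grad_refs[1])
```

Key concept: gradient accumulation aliasing.
Step by step:
`gradients = [0.0] * 9` → gradients = [0.0, 0.0, 0.0, 0.0, 0.0, 0.0, 0.0, 0.0, 0.0]
`grad_refs = [gradients] * 3` → grad_refs = [[0.0, 0.0, 0.0, 0.0, 0.0, 0.0, 0.0, 0.0, 0.0], [0.0, 0.0, 0.0, 0.0, 0.0, 0.0, 0.0, 0.0, 0.0], [0.0, 0.0, 0.0, 0.0, 0.0, 0.0, 0.0, 0.0, 0.0]]
`accumulate(grad_refs[0], [1.5, 2.0, 3.5])` → gradients = [1.5, 2.0, 3.5, 0.0, 0.0, 0.0, 0.0, 0.0, 0.0]; grad_refs = [[1.5, 2.0, 3.5, 0.0, 0.0, 0.0, 0.0, 0.0, 0.0], [1.5, 2.0, 3.5, 0.0, 0.0, 0.0, 0.0, 0.0, 0.0], [1.5, 2.0, 3.5, 0.0, 0.0, 0.0, 0.0, 0.0, 0.0]]
`accumulate(grad_refs[1], [0.5, 6.0, 5.5])` → gradients = [2.0, 8.0, 9.0, 0.0, 0.0, 0.0, 0.0, 0.0, 0.0]; grad_refs = [[2.0, 8.0, 9.0, 0.0, 0.0, 0.0, 0.0, 0.0, 0.0], [2.0, 8.0, 9.0, 0.0, 0.0, 0.0, 0.0, 0.0, 0.0], [2.0, 8.0, 9.0, 0.0, 0.0, 0.0, 0.0, 0.0, 0.0]]
`print(gradients)` → prints [2.0, 8.0, 9.0, 0.0, 0.0, 0.0, 0.0, 0.0, 0.0]
`print(grad_refs[0] is grad_refs[1])` → prints True

Answer:
[2.0, 8.0, 9.0, 0.0, 0.0, 0.0, 0.0, 0.0, 0.0]
True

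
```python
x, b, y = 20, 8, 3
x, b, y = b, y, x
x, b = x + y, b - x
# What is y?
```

Trace:
`x, b, y = 20, 8, 3` → x = 20; b = 8; y = 3
`x, b, y = b, y, x` → x = 8; b = 3; y = 20
`x, b = x + y, b - x` → x = 28; b = -5
So y = 20

Answer: 20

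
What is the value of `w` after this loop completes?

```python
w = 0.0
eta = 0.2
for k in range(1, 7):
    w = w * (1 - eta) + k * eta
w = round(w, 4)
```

Moving average with lr=0.2
`w` takes the values: 0.0 → 0.2 → 0.56 → 1.048 → 1.6384 → 2.31072 → 3.048576 → 3.0486

Answer: 3.0486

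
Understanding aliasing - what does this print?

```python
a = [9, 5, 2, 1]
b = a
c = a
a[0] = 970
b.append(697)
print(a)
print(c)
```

Key concept: multiple aliases.
Step by step:
`a = [9, 5, 2, 1]` → a = [9, 5, 2, 1]
`b = a` → b = [9, 5, 2, 1] (same object as a)
`c = a` → c = [9, 5, 2, 1] (same object as a, b)
`a[0] = 970` → a = [970, 5, 2, 1] (same object as b, c); b = [970, 5, 2, 1] (same object as a, c); c = [970, 5, 2, 1] (same object as a, b)
`b.append(697)` → a = [970, 5, 2, 1, 697] (same object as b, c); b = [970, 5, 2, 1, 697] (same object as a, c); c = [970, 5, 2, 1, 697] (same object as a, b)
`print(a)` → prints [970, 5, 2, 1, 697]
`print(c)` → prints [970, 5, 2, 1, 697]

Answer:
[970, 5, 2, 1, 697]
[970, 5, 2, 1, 697]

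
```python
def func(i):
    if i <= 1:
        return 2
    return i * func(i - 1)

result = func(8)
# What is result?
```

func(8) = 8 * 7 * 6 * 5 * 4 * 3 * 2 * 2 = 80640

Answer: 80640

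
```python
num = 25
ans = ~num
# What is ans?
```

Trace:
`num = 25` → num = 25
`ans = ~num` → ans = -26
So ans = -26

Answer: -26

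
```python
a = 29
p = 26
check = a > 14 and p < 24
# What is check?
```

Trace:
`a = 29` → a = 29
`p = 26` → p = 26
`check = a > 14 and p < 24` → check = False
So check = False

Answer: False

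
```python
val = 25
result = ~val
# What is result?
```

Trace:
`val = 25` → val = 25
`result = ~val` → result = -26
So result = -26

Answer: -26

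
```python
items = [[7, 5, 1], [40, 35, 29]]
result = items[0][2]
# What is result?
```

Trace:
`items = [[7, 5, 1], [40, 35, 29]]` → items = [[7, 5, 1], [40, 35, 29]]
`result = items[0][2]` → result = 1
So result = 1

Answer: 1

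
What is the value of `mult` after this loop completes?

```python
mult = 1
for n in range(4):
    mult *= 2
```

2^4 = 16
`mult` takes the values: 1 → 2 → 4 → 8 → 16

Answer: 16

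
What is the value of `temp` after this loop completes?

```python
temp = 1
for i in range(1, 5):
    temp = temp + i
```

Start at 1, add 1 through 4
`temp` takes the values: 1 → 2 → 4 → 7 → 11

Answer: 11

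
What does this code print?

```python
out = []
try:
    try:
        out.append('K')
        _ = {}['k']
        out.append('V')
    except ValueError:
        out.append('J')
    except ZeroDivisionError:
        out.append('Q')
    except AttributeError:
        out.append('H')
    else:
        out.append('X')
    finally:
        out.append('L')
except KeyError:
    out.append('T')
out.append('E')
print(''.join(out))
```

Execution trace: 'K' (try body) → 'L' (finally) → 'T' (outer except KeyError) → 'E' (after the try/except). Output: KLTE

Answer: KLTE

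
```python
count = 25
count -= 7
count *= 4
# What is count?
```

Trace:
`count = 25` → count = 25
`count -= 7` → count = 18
`count *= 4` → count = 72
So count = 72

Answer: 72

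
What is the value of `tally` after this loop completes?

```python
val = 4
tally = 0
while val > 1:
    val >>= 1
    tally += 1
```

Count right shifts until 1
`tally` takes the values: 0 → 1 → 2

Answer: 2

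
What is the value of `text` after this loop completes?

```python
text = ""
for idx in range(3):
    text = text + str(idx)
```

Concatenate digits 0 to 2
`text` takes the values: "" → "0" → "01" → "012"

Answer: "012"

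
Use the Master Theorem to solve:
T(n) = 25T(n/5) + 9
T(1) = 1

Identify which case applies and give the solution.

a=25, b=5, f(n)=9. log_5(25) = 2. Since c=0 < 2, Case 1 applies: T(n) = Θ(n^log_b(a)) = O(n^2).

Answer: O(n^2) - Case 1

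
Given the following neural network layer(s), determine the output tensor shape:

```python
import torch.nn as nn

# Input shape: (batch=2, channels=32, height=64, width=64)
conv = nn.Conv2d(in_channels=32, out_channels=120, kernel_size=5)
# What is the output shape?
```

Input: (2, 32, 64, 64) -> Output: (2, 120, 60, 60)

Answer: (2, 120, 60, 60)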